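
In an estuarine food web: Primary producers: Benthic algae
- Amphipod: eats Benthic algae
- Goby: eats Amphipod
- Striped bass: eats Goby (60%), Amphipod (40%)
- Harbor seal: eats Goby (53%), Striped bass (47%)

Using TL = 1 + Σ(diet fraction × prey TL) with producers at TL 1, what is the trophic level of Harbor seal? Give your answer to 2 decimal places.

4.28

Amphipod: 1 + 1 = 2
Goby: 1 + 2 = 3
Striped bass: 1 + (0.6×3 + 0.4×2) = 3.6
Harbor seal: 1 + (0.53×3 + 0.47×3.6) = 4.282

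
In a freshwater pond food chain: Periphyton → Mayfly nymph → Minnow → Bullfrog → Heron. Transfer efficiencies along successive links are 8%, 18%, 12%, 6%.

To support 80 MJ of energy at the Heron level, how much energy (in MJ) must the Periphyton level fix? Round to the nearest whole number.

Cumulative transfer efficiency: 0.08 × 0.18 × 0.12 × 0.06 = 0.00010368
Periphyton energy = 80 / 0.00010368 = 771605 MJ

771605 MJ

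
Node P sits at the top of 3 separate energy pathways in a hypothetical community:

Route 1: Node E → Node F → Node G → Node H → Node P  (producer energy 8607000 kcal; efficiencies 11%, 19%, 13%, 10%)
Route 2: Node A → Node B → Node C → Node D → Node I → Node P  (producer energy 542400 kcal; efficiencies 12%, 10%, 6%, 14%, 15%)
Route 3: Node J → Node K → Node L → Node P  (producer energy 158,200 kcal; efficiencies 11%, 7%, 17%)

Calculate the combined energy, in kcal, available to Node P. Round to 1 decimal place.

Route 1: 8607000 × 0.11 × 0.19 × 0.13 × 0.1 = 2338.5219 kcal
Route 2: 542400 × 0.12 × 0.1 × 0.06 × 0.14 × 0.15 = 8.201088 kcal
Route 3: 158200 × 0.11 × 0.07 × 0.17 = 207.0838 kcal
Total at Node P: 2338.5219 + 8.201088 + 207.0838 = 2553.806788 kcal

2553.8 kcal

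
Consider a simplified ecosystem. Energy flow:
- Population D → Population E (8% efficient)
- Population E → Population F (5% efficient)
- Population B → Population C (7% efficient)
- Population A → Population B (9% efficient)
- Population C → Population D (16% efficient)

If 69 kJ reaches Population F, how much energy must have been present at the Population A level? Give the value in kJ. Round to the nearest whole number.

17113095 kJ

Cumulative transfer efficiency: 0.09 × 0.07 × 0.16 × 0.08 × 0.05 = 0.000004032
Population A energy = 69 / 0.000004032 = 17113095 kJ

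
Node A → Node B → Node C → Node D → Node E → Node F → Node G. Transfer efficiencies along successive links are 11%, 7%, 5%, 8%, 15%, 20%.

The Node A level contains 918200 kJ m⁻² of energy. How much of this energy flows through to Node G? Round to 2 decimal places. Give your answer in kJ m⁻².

Node B: 918200 × 0.11 = 101002 kJ m⁻²
Node C: 101002 × 0.07 = 7070.14 kJ m⁻²
Node D: 7070.14 × 0.05 = 353.507 kJ m⁻²
Node E: 353.507 × 0.08 = 28.28056 kJ m⁻²
Node F: 28.28056 × 0.15 = 4.242084 kJ m⁻²
Node G: 4.242084 × 0.2 = 0.8484168 kJ m⁻²

0.85 kJ m⁻²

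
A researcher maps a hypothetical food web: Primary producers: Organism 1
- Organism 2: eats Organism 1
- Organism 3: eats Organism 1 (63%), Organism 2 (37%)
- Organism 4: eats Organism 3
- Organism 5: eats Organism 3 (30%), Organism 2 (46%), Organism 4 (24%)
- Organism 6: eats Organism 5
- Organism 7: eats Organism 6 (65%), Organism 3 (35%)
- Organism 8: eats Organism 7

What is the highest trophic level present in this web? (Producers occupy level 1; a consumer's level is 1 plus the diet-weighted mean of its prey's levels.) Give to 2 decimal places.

Organism 2: 1 + 1 = 2
Organism 3: 1 + (0.63×1 + 0.37×2) = 2.37
Organism 4: 1 + 2.37 = 3.37
Organism 5: 1 + (0.3×2.37 + 0.46×2 + 0.24×3.37) = 3.4398
Organism 6: 1 + 3.4398 = 4.4398
Organism 7: 1 + (0.65×4.4398 + 0.35×2.37) = 4.71537
Organism 8: 1 + 4.71537 = 5.71537

5.72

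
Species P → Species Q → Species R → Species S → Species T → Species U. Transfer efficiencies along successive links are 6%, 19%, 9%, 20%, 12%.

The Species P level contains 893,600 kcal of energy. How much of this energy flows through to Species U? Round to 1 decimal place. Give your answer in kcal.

Species Q: 893600 × 0.06 = 53616 kcal
Species R: 53616 × 0.19 = 10187.04 kcal
Species S: 10187.04 × 0.09 = 916.8336 kcal
Species T: 916.8336 × 0.2 = 183.36672 kcal
Species U: 183.36672 × 0.12 = 22.0040064 kcal

22.0 kcal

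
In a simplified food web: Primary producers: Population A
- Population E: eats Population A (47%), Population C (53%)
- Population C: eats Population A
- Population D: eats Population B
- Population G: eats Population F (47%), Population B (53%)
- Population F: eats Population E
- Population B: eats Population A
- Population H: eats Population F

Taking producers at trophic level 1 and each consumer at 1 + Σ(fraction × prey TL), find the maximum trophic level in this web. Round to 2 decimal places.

Population B: 1 + 1 = 2
Population C: 1 + 1 = 2
Population D: 1 + 2 = 3
Population E: 1 + (0.47×1 + 0.53×2) = 2.53
Population F: 1 + 2.53 = 3.53
Population G: 1 + (0.47×3.53 + 0.53×2) = 3.7191
Population H: 1 + 3.53 = 4.53

4.53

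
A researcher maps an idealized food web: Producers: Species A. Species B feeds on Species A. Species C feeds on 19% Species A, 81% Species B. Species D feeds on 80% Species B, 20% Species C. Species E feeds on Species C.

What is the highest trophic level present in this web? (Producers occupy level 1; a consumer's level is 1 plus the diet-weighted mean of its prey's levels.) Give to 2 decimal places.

Species B: 1 + 1 = 2
Species C: 1 + (0.19×1 + 0.81×2) = 2.81
Species D: 1 + (0.8×2 + 0.2×2.81) = 3.162
Species E: 1 + 2.81 = 3.81

3.81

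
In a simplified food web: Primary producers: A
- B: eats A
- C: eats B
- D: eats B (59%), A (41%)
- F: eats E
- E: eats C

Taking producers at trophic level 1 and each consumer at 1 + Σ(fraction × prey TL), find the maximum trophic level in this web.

B: 1 + 1 = 2
C: 1 + 2 = 3
D: 1 + (0.59×2 + 0.41×1) = 2.59
E: 1 + 3 = 4
F: 1 + 4 = 5

5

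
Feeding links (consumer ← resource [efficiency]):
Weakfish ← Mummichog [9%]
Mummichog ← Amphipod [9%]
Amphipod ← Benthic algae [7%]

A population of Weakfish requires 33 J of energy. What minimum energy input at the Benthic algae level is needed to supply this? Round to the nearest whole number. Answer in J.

Cumulative transfer efficiency: 0.07 × 0.09 × 0.09 = 0.000567
Benthic algae energy = 33 / 0.000567 = 58201 J

58201 J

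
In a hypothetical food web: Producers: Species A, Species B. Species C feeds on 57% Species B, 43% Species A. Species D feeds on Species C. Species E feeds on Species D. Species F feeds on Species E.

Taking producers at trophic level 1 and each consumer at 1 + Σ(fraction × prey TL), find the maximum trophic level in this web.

Species C: 1 + (0.57×1 + 0.43×1) = 2
Species D: 1 + 2 = 3
Species E: 1 + 3 = 4
Species F: 1 + 4 = 5

5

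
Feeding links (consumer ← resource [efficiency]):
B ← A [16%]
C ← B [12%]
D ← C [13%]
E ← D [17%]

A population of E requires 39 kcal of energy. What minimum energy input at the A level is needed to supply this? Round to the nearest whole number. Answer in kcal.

91912 kcal

Cumulative transfer efficiency: 0.16 × 0.12 × 0.13 × 0.17 = 0.00042432
A energy = 39 / 0.00042432 = 91912 kcal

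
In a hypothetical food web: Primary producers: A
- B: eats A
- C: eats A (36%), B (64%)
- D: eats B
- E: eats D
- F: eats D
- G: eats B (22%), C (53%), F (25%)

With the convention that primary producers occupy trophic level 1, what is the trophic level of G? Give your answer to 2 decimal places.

3.84

B: 1 + 1 = 2
C: 1 + (0.36×1 + 0.64×2) = 2.64
D: 1 + 2 = 3
E: 1 + 3 = 4
F: 1 + 3 = 4
G: 1 + (0.22×2 + 0.53×2.64 + 0.25×4) = 3.8392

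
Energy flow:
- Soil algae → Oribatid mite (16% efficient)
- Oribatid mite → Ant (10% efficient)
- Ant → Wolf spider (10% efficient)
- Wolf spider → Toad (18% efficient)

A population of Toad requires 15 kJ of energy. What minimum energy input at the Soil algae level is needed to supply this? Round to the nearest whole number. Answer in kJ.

Cumulative transfer efficiency: 0.16 × 0.1 × 0.1 × 0.18 = 0.000288
Soil algae energy = 15 / 0.000288 = 52083 kJ

52083 kJ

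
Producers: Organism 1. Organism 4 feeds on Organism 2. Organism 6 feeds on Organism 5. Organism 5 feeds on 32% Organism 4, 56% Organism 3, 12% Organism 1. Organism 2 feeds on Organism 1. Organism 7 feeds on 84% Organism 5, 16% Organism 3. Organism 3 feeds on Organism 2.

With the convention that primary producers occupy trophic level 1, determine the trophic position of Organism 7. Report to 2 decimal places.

4.64

Organism 2: 1 + 1 = 2
Organism 3: 1 + 2 = 3
Organism 4: 1 + 2 = 3
Organism 5: 1 + (0.32×3 + 0.56×3 + 0.12×1) = 3.76
Organism 6: 1 + 3.76 = 4.76
Organism 7: 1 + (0.84×3.76 + 0.16×3) = 4.6384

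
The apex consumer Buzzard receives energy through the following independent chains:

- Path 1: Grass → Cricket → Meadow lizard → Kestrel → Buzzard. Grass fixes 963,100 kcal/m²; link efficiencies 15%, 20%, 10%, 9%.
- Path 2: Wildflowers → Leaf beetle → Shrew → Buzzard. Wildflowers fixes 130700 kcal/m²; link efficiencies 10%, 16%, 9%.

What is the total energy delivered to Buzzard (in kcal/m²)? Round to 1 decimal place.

448.2 kcal/m²

Path 1: 963100 × 0.15 × 0.2 × 0.1 × 0.09 = 260.037 kcal/m²
Path 2: 130700 × 0.1 × 0.16 × 0.09 = 188.208 kcal/m²
Total at Buzzard: 260.037 + 188.208 = 448.245 kcal/m²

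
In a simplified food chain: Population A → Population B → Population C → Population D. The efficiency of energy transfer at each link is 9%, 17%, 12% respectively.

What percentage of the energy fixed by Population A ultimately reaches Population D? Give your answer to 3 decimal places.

0.184%

Product of link efficiencies: 0.09 × 0.17 × 0.12 = 0.001836
As a percentage: 0.001836 × 100 = 0.184%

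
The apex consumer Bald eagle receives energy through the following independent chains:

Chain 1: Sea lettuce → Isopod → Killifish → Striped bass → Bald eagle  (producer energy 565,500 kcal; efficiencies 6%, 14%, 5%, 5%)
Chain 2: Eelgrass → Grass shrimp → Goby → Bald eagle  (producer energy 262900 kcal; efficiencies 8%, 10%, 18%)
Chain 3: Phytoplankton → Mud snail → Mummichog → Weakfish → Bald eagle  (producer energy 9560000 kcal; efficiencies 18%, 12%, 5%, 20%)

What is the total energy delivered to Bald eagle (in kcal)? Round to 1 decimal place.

Chain 1: 565500 × 0.06 × 0.14 × 0.05 × 0.05 = 11.8755 kcal
Chain 2: 262900 × 0.08 × 0.1 × 0.18 = 378.576 kcal
Chain 3: 9560000 × 0.18 × 0.12 × 0.05 × 0.2 = 2064.96 kcal
Total at Bald eagle: 11.8755 + 378.576 + 2064.96 = 2455.4115 kcal

2455.4 kcal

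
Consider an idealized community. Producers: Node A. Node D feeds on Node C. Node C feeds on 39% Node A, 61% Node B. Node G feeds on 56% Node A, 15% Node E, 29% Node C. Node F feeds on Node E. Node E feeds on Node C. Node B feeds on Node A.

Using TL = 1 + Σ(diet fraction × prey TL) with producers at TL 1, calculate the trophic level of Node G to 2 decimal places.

2.86

Node B: 1 + 1 = 2
Node C: 1 + (0.39×1 + 0.61×2) = 2.61
Node D: 1 + 2.61 = 3.61
Node E: 1 + 2.61 = 3.61
Node F: 1 + 3.61 = 4.61
Node G: 1 + (0.56×1 + 0.15×3.61 + 0.29×2.61) = 2.8584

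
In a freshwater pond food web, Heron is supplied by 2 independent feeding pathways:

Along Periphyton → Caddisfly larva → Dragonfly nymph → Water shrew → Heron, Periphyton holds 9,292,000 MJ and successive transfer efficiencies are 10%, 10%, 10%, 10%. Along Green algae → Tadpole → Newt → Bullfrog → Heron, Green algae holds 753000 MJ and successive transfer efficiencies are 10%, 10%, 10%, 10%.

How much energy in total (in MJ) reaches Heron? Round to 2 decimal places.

1004.50 MJ

Via Periphyton: 9292000 × 0.1 × 0.1 × 0.1 × 0.1 = 929.2 MJ
Via Green algae: 753000 × 0.1 × 0.1 × 0.1 × 0.1 = 75.3 MJ
Total at Heron: 929.2 + 75.3 = 1004.5 MJ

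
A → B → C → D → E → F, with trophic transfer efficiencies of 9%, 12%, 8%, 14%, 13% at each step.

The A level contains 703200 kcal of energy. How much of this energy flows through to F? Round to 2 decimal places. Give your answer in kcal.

B: 703200 × 0.09 = 63288 kcal
C: 63288 × 0.12 = 7594.56 kcal
D: 7594.56 × 0.08 = 607.5648 kcal
E: 607.5648 × 0.14 = 85.059072 kcal
F: 85.059072 × 0.13 = 11.05767936 kcal

11.06 kcal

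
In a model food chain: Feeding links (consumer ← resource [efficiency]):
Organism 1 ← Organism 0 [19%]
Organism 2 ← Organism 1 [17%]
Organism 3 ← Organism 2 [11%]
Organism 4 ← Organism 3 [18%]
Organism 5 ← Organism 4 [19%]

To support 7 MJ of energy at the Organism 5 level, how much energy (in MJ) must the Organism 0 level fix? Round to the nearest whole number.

57607 MJ

Cumulative transfer efficiency: 0.19 × 0.17 × 0.11 × 0.18 × 0.19 = 0.0001215126
Organism 0 energy = 7 / 0.0001215126 = 57607 MJ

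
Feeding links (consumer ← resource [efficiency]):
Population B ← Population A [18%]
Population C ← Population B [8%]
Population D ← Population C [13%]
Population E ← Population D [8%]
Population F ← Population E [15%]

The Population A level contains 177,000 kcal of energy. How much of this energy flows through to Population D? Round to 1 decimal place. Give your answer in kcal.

331.3 kcal

Population B: 177000 × 0.18 = 31860 kcal
Population C: 31860 × 0.08 = 2548.8 kcal
Population D: 2548.8 × 0.13 = 331.344 kcal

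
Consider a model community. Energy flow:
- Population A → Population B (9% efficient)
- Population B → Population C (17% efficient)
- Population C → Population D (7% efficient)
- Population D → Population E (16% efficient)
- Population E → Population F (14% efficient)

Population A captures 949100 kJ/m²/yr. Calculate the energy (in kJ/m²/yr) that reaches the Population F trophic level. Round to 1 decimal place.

Population B: 949100 × 0.09 = 85419 kJ/m²/yr
Population C: 85419 × 0.17 = 14521.23 kJ/m²/yr
Population D: 14521.23 × 0.07 = 1016.4861 kJ/m²/yr
Population E: 1016.4861 × 0.16 = 162.637776 kJ/m²/yr
Population F: 162.637776 × 0.14 = 22.76928864 kJ/m²/yr

22.8 kJ/m²/yr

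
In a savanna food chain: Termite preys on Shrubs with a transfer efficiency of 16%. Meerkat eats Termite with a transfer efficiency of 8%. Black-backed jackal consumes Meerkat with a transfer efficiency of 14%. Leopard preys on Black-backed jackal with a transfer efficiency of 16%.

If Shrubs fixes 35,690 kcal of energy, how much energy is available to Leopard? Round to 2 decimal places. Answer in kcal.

10.23 kcal

Termite: 35690 × 0.16 = 5710.4 kcal
Meerkat: 5710.4 × 0.08 = 456.832 kcal
Black-backed jackal: 456.832 × 0.14 = 63.95648 kcal
Leopard: 63.95648 × 0.16 = 10.2330368 kcal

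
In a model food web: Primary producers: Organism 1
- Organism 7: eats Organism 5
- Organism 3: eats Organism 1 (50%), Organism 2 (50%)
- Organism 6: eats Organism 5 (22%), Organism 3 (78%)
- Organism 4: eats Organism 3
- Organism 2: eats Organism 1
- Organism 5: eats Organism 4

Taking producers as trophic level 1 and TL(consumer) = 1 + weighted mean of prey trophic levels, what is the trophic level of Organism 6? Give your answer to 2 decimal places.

3.94

Organism 2: 1 + 1 = 2
Organism 3: 1 + (0.5×1 + 0.5×2) = 2.5
Organism 4: 1 + 2.5 = 3.5
Organism 5: 1 + 3.5 = 4.5
Organism 6: 1 + (0.22×4.5 + 0.78×2.5) = 3.94
Organism 7: 1 + 4.5 = 5.5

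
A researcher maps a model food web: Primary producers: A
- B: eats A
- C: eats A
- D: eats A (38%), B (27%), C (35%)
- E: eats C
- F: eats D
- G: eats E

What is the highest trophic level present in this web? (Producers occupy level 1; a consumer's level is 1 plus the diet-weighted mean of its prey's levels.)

B: 1 + 1 = 2
C: 1 + 1 = 2
D: 1 + (0.38×1 + 0.27×2 + 0.35×2) = 2.62
E: 1 + 2 = 3
F: 1 + 2.62 = 3.62
G: 1 + 3 = 4

4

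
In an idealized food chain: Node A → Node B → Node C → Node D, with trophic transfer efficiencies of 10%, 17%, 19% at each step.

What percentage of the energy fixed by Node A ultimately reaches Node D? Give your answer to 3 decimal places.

0.323%

Product of link efficiencies: 0.1 × 0.17 × 0.19 = 0.00323
As a percentage: 0.00323 × 100 = 0.323%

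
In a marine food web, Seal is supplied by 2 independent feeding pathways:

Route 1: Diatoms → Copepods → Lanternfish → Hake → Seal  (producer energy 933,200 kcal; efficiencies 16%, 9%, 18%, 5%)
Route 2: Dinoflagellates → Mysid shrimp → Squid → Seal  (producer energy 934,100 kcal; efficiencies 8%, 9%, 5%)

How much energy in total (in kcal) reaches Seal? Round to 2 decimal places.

457.22 kcal

Route 1: 933200 × 0.16 × 0.09 × 0.18 × 0.05 = 120.94272 kcal
Route 2: 934100 × 0.08 × 0.09 × 0.05 = 336.276 kcal
Total at Seal: 120.94272 + 336.276 = 457.21872 kcal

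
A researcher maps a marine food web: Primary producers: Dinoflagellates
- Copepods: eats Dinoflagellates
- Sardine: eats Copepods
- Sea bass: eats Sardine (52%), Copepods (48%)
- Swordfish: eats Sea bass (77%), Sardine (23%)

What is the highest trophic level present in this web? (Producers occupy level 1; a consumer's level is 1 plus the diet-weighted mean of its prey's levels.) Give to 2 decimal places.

Copepods: 1 + 1 = 2
Sardine: 1 + 2 = 3
Sea bass: 1 + (0.52×3 + 0.48×2) = 3.52
Swordfish: 1 + (0.77×3.52 + 0.23×3) = 4.4004

4.40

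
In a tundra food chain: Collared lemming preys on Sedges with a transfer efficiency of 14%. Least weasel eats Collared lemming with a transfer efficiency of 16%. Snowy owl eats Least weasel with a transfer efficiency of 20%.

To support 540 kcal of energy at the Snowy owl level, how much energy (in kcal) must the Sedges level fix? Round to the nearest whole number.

Cumulative transfer efficiency: 0.14 × 0.16 × 0.2 = 0.00448
Sedges energy = 540 / 0.00448 = 120536 kcal

120536 kcal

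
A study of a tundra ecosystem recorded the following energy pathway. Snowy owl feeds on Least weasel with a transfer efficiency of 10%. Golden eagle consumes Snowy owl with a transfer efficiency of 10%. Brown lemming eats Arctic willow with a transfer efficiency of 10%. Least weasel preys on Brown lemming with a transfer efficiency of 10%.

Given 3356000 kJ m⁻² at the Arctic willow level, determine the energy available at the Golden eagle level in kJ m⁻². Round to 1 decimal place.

335.6 kJ m⁻²

Brown lemming: 3356000 × 0.1 = 335600 kJ m⁻²
Least weasel: 335600 × 0.1 = 33560 kJ m⁻²
Snowy owl: 33560 × 0.1 = 3356 kJ m⁻²
Golden eagle: 3356 × 0.1 = 335.6 kJ m⁻²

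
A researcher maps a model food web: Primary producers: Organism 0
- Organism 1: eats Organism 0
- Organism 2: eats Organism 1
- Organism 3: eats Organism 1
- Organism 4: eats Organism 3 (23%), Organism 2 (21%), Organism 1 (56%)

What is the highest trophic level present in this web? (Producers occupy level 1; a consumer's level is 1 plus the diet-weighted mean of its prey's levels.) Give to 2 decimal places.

3.44

Organism 1: 1 + 1 = 2
Organism 2: 1 + 2 = 3
Organism 3: 1 + 2 = 3
Organism 4: 1 + (0.23×3 + 0.21×3 + 0.56×2) = 3.44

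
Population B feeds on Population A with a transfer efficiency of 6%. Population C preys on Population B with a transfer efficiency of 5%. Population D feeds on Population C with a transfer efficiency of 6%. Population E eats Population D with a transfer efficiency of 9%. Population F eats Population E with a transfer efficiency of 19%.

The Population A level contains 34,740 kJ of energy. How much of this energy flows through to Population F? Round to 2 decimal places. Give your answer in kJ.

Population B: 34740 × 0.06 = 2084.4 kJ
Population C: 2084.4 × 0.05 = 104.22 kJ
Population D: 104.22 × 0.06 = 6.2532 kJ
Population E: 6.2532 × 0.09 = 0.562788 kJ
Population F: 0.562788 × 0.19 = 0.10692972 kJ

0.11 kJ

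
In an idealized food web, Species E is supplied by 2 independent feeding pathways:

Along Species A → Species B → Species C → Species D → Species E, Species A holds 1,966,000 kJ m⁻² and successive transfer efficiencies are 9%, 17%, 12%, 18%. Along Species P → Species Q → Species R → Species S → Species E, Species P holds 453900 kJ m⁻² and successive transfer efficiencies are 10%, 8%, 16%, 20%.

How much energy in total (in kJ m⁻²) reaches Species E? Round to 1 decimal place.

Via Species A: 1966000 × 0.09 × 0.17 × 0.12 × 0.18 = 649.72368 kJ m⁻²
Via Species P: 453900 × 0.1 × 0.08 × 0.16 × 0.2 = 116.1984 kJ m⁻²
Total at Species E: 649.72368 + 116.1984 = 765.92208 kJ m⁻²

765.9 kJ m⁻²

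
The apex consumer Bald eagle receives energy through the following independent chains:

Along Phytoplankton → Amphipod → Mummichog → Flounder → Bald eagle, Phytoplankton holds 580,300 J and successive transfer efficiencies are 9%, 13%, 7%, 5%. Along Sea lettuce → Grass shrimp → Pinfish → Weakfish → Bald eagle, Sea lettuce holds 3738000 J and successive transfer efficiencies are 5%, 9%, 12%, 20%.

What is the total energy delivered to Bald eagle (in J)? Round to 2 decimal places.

427.47 J

Via Phytoplankton: 580300 × 0.09 × 0.13 × 0.07 × 0.05 = 23.763285 J
Via Sea lettuce: 3738000 × 0.05 × 0.09 × 0.12 × 0.2 = 403.704 J
Total at Bald eagle: 23.763285 + 403.704 = 427.467285 J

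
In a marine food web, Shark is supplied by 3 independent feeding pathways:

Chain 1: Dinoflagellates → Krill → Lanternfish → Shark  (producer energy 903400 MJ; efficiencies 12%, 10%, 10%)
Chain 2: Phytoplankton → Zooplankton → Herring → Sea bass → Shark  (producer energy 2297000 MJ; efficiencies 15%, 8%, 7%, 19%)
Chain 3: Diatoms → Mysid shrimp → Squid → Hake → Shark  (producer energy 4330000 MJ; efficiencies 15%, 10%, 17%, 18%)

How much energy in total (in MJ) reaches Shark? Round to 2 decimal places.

Chain 1: 903400 × 0.12 × 0.1 × 0.1 = 1084.08 MJ
Chain 2: 2297000 × 0.15 × 0.08 × 0.07 × 0.19 = 366.6012 MJ
Chain 3: 4330000 × 0.15 × 0.1 × 0.17 × 0.18 = 1987.47 MJ
Total at Shark: 1084.08 + 366.6012 + 1987.47 = 3438.1512 MJ

3438.15 MJ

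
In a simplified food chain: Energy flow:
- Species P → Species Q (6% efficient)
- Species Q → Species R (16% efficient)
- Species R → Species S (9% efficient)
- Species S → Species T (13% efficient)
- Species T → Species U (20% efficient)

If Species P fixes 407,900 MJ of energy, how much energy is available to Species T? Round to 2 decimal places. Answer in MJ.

45.82 MJ

Species Q: 407900 × 0.06 = 24474 MJ
Species R: 24474 × 0.16 = 3915.84 MJ
Species S: 3915.84 × 0.09 = 352.4256 MJ
Species T: 352.4256 × 0.13 = 45.815328 MJ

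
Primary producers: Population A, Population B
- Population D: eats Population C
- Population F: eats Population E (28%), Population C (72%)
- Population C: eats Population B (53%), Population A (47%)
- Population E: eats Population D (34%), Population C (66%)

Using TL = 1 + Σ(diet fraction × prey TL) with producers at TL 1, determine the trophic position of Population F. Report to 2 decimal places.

3.38

Population C: 1 + (0.53×1 + 0.47×1) = 2
Population D: 1 + 2 = 3
Population E: 1 + (0.34×3 + 0.66×2) = 3.34
Population F: 1 + (0.28×3.34 + 0.72×2) = 3.3752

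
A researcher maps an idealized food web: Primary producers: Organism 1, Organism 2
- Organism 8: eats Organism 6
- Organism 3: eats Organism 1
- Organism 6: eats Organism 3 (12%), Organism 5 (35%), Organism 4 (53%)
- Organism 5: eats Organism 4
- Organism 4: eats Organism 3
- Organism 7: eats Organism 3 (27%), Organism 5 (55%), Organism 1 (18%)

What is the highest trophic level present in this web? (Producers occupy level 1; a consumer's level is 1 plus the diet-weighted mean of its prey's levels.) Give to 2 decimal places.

Organism 3: 1 + 1 = 2
Organism 4: 1 + 2 = 3
Organism 5: 1 + 3 = 4
Organism 6: 1 + (0.12×2 + 0.35×4 + 0.53×3) = 4.23
Organism 7: 1 + (0.27×2 + 0.55×4 + 0.18×1) = 3.92
Organism 8: 1 + 4.23 = 5.23

5.23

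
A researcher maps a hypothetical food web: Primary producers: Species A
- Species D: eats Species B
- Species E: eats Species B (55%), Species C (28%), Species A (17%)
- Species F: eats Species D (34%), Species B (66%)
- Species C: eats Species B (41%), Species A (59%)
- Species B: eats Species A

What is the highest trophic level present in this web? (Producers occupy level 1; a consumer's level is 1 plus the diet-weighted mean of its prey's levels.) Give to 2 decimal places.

Species B: 1 + 1 = 2
Species C: 1 + (0.41×2 + 0.59×1) = 2.41
Species D: 1 + 2 = 3
Species E: 1 + (0.55×2 + 0.28×2.41 + 0.17×1) = 2.9448
Species F: 1 + (0.34×3 + 0.66×2) = 3.34

3.34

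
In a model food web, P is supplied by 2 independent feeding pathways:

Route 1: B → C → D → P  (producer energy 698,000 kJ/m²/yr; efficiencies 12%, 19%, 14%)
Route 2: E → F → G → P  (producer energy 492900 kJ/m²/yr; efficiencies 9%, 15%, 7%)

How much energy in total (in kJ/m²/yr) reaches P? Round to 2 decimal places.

Route 1: 698000 × 0.12 × 0.19 × 0.14 = 2228.016 kJ/m²/yr
Route 2: 492900 × 0.09 × 0.15 × 0.07 = 465.7905 kJ/m²/yr
Total at P: 2228.016 + 465.7905 = 2693.8065 kJ/m²/yr

2693.81 kJ/m²/yr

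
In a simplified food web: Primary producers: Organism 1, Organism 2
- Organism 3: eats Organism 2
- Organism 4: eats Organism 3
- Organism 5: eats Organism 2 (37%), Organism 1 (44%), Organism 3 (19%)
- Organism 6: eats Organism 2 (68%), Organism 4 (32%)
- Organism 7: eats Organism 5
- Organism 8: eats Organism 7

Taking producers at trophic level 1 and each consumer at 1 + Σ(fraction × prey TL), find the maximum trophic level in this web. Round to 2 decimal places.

4.19

Organism 3: 1 + 1 = 2
Organism 4: 1 + 2 = 3
Organism 5: 1 + (0.37×1 + 0.44×1 + 0.19×2) = 2.19
Organism 6: 1 + (0.68×1 + 0.32×3) = 2.64
Organism 7: 1 + 2.19 = 3.19
Organism 8: 1 + 3.19 = 4.19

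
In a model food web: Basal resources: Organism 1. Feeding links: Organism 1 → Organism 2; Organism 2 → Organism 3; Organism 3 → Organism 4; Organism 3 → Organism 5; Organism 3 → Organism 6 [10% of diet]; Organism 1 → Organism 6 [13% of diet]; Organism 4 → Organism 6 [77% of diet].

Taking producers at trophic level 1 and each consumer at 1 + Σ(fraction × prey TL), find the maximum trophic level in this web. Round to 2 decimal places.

4.51

Organism 2: 1 + 1 = 2
Organism 3: 1 + 2 = 3
Organism 4: 1 + 3 = 4
Organism 5: 1 + 3 = 4
Organism 6: 1 + (0.1×3 + 0.13×1 + 0.77×4) = 4.51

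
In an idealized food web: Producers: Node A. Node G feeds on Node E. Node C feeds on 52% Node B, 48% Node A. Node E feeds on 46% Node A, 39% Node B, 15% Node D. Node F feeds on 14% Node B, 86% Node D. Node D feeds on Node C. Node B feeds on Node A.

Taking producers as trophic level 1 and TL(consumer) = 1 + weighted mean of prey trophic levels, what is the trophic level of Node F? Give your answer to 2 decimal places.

4.31

Node B: 1 + 1 = 2
Node C: 1 + (0.52×2 + 0.48×1) = 2.52
Node D: 1 + 2.52 = 3.52
Node E: 1 + (0.46×1 + 0.39×2 + 0.15×3.52) = 2.768
Node F: 1 + (0.14×2 + 0.86×3.52) = 4.3072
Node G: 1 + 2.768 = 3.768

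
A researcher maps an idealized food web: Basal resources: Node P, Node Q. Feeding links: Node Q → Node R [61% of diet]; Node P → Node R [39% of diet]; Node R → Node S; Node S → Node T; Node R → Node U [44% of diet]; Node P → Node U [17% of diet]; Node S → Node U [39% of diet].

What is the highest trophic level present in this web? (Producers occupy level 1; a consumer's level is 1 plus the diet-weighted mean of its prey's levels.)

4

Node R: 1 + (0.61×1 + 0.39×1) = 2
Node S: 1 + 2 = 3
Node T: 1 + 3 = 4
Node U: 1 + (0.44×2 + 0.17×1 + 0.39×3) = 3.22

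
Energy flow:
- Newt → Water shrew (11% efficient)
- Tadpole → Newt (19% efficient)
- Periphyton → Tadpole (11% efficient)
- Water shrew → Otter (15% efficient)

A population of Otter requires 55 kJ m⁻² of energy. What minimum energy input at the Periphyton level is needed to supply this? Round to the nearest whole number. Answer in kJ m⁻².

Cumulative transfer efficiency: 0.11 × 0.19 × 0.11 × 0.15 = 0.00034485
Periphyton energy = 55 / 0.00034485 = 159490 kJ m⁻²

159490 kJ m⁻²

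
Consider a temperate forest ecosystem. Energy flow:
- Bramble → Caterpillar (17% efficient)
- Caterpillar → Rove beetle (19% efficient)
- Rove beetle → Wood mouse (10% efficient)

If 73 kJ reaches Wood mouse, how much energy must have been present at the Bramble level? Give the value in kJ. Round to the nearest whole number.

Cumulative transfer efficiency: 0.17 × 0.19 × 0.1 = 0.00323
Bramble energy = 73 / 0.00323 = 22601 kJ

22601 kJ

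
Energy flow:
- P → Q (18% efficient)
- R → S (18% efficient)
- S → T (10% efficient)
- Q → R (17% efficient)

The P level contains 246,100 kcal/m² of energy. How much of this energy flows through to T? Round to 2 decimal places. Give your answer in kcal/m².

135.55 kcal/m²

Q: 246100 × 0.18 = 44298 kcal/m²
R: 44298 × 0.17 = 7530.66 kcal/m²
S: 7530.66 × 0.18 = 1355.5188 kcal/m²
T: 1355.5188 × 0.1 = 135.55188 kcal/m²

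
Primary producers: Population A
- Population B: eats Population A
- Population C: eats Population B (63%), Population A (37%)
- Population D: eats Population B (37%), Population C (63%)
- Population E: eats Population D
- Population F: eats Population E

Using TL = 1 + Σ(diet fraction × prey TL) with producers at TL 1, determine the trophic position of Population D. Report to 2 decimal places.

Population B: 1 + 1 = 2
Population C: 1 + (0.63×2 + 0.37×1) = 2.63
Population D: 1 + (0.37×2 + 0.63×2.63) = 3.3969
Population E: 1 + 3.3969 = 4.3969
Population F: 1 + 4.3969 = 5.3969

3.40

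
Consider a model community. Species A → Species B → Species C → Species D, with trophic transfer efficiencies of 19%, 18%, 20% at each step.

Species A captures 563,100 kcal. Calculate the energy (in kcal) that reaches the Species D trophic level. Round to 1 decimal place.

3851.6 kcal

Species B: 563100 × 0.19 = 106989 kcal
Species C: 106989 × 0.18 = 19258.02 kcal
Species D: 19258.02 × 0.2 = 3851.604 kcal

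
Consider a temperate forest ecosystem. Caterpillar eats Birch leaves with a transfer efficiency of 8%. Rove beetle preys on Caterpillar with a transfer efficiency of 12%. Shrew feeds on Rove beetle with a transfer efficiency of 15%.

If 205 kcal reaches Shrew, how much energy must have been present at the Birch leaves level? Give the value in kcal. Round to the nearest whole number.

Cumulative transfer efficiency: 0.08 × 0.12 × 0.15 = 0.00144
Birch leaves energy = 205 / 0.00144 = 142361 kcal

142361 kcal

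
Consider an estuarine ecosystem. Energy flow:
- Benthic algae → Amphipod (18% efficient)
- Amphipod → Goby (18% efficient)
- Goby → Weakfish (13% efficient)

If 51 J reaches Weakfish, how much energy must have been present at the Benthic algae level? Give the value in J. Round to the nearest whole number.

12108 J

Cumulative transfer efficiency: 0.18 × 0.18 × 0.13 = 0.004212
Benthic algae energy = 51 / 0.004212 = 12108 J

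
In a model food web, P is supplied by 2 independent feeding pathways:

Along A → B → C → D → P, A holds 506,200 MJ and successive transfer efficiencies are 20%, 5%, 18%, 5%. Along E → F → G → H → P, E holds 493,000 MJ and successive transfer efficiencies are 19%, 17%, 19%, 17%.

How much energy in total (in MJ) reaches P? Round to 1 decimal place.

Via A: 506200 × 0.2 × 0.05 × 0.18 × 0.05 = 45.558 MJ
Via E: 493000 × 0.19 × 0.17 × 0.19 × 0.17 = 514.34197 MJ
Total at P: 45.558 + 514.34197 = 559.89997 MJ

559.9 MJ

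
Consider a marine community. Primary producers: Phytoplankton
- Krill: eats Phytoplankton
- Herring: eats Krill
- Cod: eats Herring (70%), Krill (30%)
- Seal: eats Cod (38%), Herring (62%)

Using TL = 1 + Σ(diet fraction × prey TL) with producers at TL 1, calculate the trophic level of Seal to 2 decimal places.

4.27

Krill: 1 + 1 = 2
Herring: 1 + 2 = 3
Cod: 1 + (0.7×3 + 0.3×2) = 3.7
Seal: 1 + (0.38×3.7 + 0.62×3) = 4.266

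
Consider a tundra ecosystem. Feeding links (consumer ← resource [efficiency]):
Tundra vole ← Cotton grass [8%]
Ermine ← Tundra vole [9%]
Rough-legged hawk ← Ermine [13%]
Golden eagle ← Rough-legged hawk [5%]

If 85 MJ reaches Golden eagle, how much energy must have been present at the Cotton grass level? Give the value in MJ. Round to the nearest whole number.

Cumulative transfer efficiency: 0.08 × 0.09 × 0.13 × 0.05 = 0.0000468
Cotton grass energy = 85 / 0.0000468 = 1816239 MJ

1816239 MJ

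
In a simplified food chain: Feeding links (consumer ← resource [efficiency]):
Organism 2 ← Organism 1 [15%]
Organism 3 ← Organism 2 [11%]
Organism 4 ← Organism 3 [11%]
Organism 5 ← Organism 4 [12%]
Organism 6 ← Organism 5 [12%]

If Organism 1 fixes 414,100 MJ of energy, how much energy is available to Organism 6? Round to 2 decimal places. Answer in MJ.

Organism 2: 414100 × 0.15 = 62115 MJ
Organism 3: 62115 × 0.11 = 6832.65 MJ
Organism 4: 6832.65 × 0.11 = 751.5915 MJ
Organism 5: 751.5915 × 0.12 = 90.19098 MJ
Organism 6: 90.19098 × 0.12 = 10.8229176 MJ

10.82 MJ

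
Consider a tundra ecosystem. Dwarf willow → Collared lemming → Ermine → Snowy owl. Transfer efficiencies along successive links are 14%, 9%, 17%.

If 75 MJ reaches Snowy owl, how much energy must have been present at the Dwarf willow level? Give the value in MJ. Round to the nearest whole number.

35014 MJ

Cumulative transfer efficiency: 0.14 × 0.09 × 0.17 = 0.002142
Dwarf willow energy = 75 / 0.002142 = 35014 MJ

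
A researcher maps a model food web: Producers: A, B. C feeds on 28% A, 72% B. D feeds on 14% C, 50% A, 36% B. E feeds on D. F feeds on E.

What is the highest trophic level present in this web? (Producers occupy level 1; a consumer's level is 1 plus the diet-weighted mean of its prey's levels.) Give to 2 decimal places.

C: 1 + (0.28×1 + 0.72×1) = 2
D: 1 + (0.14×2 + 0.5×1 + 0.36×1) = 2.14
E: 1 + 2.14 = 3.14
F: 1 + 3.14 = 4.14

4.14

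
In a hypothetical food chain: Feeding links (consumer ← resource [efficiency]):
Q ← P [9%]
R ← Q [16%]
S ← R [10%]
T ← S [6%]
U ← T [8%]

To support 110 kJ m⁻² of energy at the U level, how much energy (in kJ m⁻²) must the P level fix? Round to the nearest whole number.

Cumulative transfer efficiency: 0.09 × 0.16 × 0.1 × 0.06 × 0.08 = 0.000006912
P energy = 110 / 0.000006912 = 15914352 kJ m⁻²

15914352 kJ m⁻²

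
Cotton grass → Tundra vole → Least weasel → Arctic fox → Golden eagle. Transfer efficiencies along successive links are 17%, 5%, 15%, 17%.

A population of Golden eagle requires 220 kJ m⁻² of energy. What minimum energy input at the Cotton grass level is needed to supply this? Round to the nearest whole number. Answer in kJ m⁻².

1014994 kJ m⁻²

Cumulative transfer efficiency: 0.17 × 0.05 × 0.15 × 0.17 = 0.00021675
Cotton grass energy = 220 / 0.00021675 = 1014994 kJ m⁻²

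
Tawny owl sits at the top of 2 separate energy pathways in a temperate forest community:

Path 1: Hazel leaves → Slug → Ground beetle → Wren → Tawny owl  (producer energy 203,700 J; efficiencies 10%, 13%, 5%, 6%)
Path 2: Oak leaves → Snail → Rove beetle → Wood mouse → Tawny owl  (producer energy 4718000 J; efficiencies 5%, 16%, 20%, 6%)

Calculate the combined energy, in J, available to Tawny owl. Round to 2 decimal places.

Path 1: 203700 × 0.1 × 0.13 × 0.05 × 0.06 = 7.9443 J
Path 2: 4718000 × 0.05 × 0.16 × 0.2 × 0.06 = 452.928 J
Total at Tawny owl: 7.9443 + 452.928 = 460.8723 J

460.87 J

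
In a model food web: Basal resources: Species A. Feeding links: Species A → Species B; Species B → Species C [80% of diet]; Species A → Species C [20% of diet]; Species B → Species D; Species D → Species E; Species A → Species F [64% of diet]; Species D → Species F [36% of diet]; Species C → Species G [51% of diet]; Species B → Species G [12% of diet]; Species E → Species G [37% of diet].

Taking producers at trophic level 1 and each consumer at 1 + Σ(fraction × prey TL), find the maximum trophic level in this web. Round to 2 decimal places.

4.15

Species B: 1 + 1 = 2
Species C: 1 + (0.8×2 + 0.2×1) = 2.8
Species D: 1 + 2 = 3
Species E: 1 + 3 = 4
Species F: 1 + (0.64×1 + 0.36×3) = 2.72
Species G: 1 + (0.51×2.8 + 0.12×2 + 0.37×4) = 4.148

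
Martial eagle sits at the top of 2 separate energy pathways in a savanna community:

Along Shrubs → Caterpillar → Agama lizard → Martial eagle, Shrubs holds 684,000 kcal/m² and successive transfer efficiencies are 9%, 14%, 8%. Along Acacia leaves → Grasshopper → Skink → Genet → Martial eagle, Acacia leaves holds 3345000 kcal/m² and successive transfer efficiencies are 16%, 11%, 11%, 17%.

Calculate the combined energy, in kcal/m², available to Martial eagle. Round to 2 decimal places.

Via Shrubs: 684000 × 0.09 × 0.14 × 0.08 = 689.472 kcal/m²
Via Acacia leaves: 3345000 × 0.16 × 0.11 × 0.11 × 0.17 = 1100.9064 kcal/m²
Total at Martial eagle: 689.472 + 1100.9064 = 1790.3784 kcal/m²

1790.38 kcal/m²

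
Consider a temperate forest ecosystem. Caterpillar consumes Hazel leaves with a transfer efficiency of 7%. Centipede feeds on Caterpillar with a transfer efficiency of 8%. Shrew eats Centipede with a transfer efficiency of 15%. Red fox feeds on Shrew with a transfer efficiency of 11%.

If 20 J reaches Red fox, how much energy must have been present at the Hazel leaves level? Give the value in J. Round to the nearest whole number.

216450 J

Cumulative transfer efficiency: 0.07 × 0.08 × 0.15 × 0.11 = 0.0000924
Hazel leaves energy = 20 / 0.0000924 = 216450 J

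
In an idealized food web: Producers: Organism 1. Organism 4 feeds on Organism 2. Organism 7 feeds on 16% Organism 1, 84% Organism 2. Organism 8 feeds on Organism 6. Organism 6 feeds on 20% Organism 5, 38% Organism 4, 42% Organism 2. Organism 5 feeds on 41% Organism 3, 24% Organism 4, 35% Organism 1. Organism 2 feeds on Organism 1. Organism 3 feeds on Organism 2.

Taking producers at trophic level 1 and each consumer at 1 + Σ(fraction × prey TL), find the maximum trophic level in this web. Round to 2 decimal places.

Organism 2: 1 + 1 = 2
Organism 3: 1 + 2 = 3
Organism 4: 1 + 2 = 3
Organism 5: 1 + (0.41×3 + 0.24×3 + 0.35×1) = 3.3
Organism 6: 1 + (0.2×3.3 + 0.38×3 + 0.42×2) = 3.64
Organism 7: 1 + (0.16×1 + 0.84×2) = 2.84
Organism 8: 1 + 3.64 = 4.64

4.64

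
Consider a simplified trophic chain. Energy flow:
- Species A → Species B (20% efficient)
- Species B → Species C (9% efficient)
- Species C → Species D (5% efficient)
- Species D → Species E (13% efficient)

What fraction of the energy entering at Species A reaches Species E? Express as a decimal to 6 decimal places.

0.000117

Product of link efficiencies: 0.2 × 0.09 × 0.05 × 0.13 = 0.000117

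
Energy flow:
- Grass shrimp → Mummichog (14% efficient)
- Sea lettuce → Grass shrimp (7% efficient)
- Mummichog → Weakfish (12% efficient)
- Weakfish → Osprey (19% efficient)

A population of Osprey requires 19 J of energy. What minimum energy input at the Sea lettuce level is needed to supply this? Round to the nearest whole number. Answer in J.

Cumulative transfer efficiency: 0.07 × 0.14 × 0.12 × 0.19 = 0.00022344
Sea lettuce energy = 19 / 0.00022344 = 85034 J

85034 J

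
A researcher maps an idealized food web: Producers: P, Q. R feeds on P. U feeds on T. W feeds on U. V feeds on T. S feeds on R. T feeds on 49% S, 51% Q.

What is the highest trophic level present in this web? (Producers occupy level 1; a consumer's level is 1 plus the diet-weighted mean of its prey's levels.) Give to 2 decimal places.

R: 1 + 1 = 2
S: 1 + 2 = 3
T: 1 + (0.49×3 + 0.51×1) = 2.98
U: 1 + 2.98 = 3.98
V: 1 + 2.98 = 3.98
W: 1 + 3.98 = 4.98

4.98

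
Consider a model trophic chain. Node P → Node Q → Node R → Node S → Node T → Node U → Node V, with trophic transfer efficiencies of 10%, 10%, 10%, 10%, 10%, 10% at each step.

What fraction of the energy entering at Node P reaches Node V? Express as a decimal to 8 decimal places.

0.00000100

Product of link efficiencies: 0.1 × 0.1 × 0.1 × 0.1 × 0.1 × 0.1 = 0.000001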